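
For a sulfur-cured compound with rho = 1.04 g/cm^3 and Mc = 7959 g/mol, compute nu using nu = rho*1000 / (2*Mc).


nu = rho * 1000 / (2 * Mc)
nu = 1.04 * 1000 / (2 * 7959)
nu = 1040.0 / 15918
nu = 0.0653 mol/L

0.0653 mol/L


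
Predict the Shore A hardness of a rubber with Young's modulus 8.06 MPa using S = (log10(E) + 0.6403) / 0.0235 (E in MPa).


log10(E) = 0.0235*S - 0.6403  =>  S = (log10(E) + 0.6403) / 0.0235
log10(8.06) = 0.906335
S = (0.906335 + 0.6403) / 0.0235 = 1.546635 / 0.0235
S = 65.8

Shore A = 65.8


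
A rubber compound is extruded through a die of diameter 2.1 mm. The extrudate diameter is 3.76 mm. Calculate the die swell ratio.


Die swell ratio = D_extrudate / D_die
= 3.76 / 2.1
= 1.79

Die swell = 1.79


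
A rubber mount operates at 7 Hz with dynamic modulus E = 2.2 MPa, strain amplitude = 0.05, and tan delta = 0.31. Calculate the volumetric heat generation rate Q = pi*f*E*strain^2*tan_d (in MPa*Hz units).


Q = pi * f * E * strain^2 * tan_d
= pi * 7 * 2.2 * 0.05^2 * 0.31
= pi * 7 * 2.2 * 0.0025 * 0.31
= 0.0375

Q = 0.0375


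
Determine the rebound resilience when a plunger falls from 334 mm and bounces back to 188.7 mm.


Resilience = h_rebound / h_drop * 100
= 188.7 / 334 * 100
= 56.5%

56.5%


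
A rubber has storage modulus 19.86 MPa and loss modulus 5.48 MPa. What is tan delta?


tan delta = E'' / E'
= 5.48 / 19.86
= 0.2759

tan delta = 0.2759


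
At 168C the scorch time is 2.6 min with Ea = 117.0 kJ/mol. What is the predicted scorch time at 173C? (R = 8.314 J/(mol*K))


Convert temperatures: T1 = 168 + 273.15 = 441.15 K, T2 = 173 + 273.15 = 446.15 K
ts2_new = 2.6 * exp(117000 / 8.314 * (1/446.15 - 1/441.15))
1/T2 - 1/T1 = -2.5404e-05
ts2_new = 1.82 min

1.82 min


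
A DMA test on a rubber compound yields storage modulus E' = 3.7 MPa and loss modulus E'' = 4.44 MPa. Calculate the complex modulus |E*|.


|E*| = sqrt(E'^2 + E''^2)
= sqrt(3.7^2 + 4.44^2)
= sqrt(13.6900 + 19.7136)
= 5.78 MPa

5.78 MPa


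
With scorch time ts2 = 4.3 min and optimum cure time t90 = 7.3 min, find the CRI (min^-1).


CRI = 100 / (t90 - ts2)
= 100 / (7.3 - 4.3)
= 100 / 3.0
= 33.33 min^-1

33.33 min^-1


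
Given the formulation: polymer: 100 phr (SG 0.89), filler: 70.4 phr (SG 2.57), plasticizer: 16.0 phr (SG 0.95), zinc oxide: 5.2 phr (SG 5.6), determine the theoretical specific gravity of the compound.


Sum of weights = 191.6
Volume contributions:
  polymer: 100/0.89 = 112.3596
  filler: 70.4/2.57 = 27.3930
  plasticizer: 16.0/0.95 = 16.8421
  zinc oxide: 5.2/5.6 = 0.9286
Sum of volumes = 157.5232
SG = 191.6 / 157.5232 = 1.216

SG = 1.216


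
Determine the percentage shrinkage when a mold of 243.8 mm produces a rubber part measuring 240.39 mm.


Shrinkage = (mold - part) / mold * 100
= (243.8 - 240.39) / 243.8 * 100
= 3.41 / 243.8 * 100
= 1.4%

1.4%


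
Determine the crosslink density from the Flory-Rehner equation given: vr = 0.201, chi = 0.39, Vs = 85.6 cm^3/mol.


ln(1 - vr) = ln(1 - 0.201) = -0.2244
Numerator = -((-0.2244) + 0.201 + 0.39 * 0.201^2) = 0.0076
Denominator = 85.6 * (0.201^(1/3) - 0.201/2) = 41.5397
nu = 0.0076 / 41.5397 = 1.8387e-04 mol/cm^3

1.8387e-04 mol/cm^3


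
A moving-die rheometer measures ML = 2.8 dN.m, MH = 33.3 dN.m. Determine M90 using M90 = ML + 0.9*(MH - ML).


M90 = ML + 0.9 * (MH - ML)
M90 = 2.8 + 0.9 * (33.3 - 2.8)
M90 = 2.8 + 0.9 * 30.5
M90 = 30.25 dN.m

30.25 dN.m


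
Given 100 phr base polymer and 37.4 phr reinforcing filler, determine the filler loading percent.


Filler % = filler / (rubber + filler) * 100
= 37.4 / (100 + 37.4) * 100
= 37.4 / 137.4 * 100
= 27.22%

27.22%


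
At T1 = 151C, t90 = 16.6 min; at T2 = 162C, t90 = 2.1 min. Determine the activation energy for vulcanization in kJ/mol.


T1 = 424.15 K, T2 = 435.15 K
1/T1 - 1/T2 = 5.9598e-05
ln(t1/t2) = ln(16.6/2.1) = 2.0675
Ea = 8.314 * 2.0675 / 5.9598e-05 = 288412.4701 J/mol
Ea = 288.41 kJ/mol

288.41 kJ/mol


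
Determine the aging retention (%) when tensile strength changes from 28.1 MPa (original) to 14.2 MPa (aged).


Retention = aged / original * 100
= 14.2 / 28.1 * 100
= 50.5%

50.5%


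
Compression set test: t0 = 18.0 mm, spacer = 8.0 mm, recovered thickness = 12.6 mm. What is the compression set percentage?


CS = (t0 - recovered) / (t0 - ts) * 100
= (18.0 - 12.6) / (18.0 - 8.0) * 100
= 5.4 / 10.0 * 100
= 54.0%

54.0%


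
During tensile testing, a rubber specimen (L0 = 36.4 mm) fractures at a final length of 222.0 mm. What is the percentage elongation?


Elongation = (Lf - L0) / L0 * 100
= (222.0 - 36.4) / 36.4 * 100
= 185.6 / 36.4 * 100
= 509.9%

509.9%


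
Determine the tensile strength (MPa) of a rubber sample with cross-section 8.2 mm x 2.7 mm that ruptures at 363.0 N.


Area = width * thickness = 8.2 * 2.7 = 22.14 mm^2
TS = force / area = 363.0 / 22.14 = 16.4 MPa

16.4 MPa


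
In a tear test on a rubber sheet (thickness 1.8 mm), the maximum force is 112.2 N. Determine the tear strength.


Tear strength = force / thickness
= 112.2 / 1.8
= 62.33 N/mm

62.33 N/mm


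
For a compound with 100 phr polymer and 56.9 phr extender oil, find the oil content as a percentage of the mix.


Oil % = oil / (100 + oil) * 100
= 56.9 / (100 + 56.9) * 100
= 56.9 / 156.9 * 100
= 36.27%

36.27%


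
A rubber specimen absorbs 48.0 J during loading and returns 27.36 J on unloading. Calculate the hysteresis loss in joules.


Hysteresis loss = loading - unloading
= 48.0 - 27.36
= 20.64 J

20.64 J


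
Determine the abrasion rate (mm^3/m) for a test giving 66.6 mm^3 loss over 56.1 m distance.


Rate = volume_loss / distance
= 66.6 / 56.1
= 1.187 mm^3/m

1.187 mm^3/m


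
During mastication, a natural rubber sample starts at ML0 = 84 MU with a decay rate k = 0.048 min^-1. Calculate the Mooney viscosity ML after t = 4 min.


ML = ML0 * exp(-k * t)
ML = 84 * exp(-0.048 * 4)
ML = 84 * 0.8253
ML = 69.33 MU

69.33 MU


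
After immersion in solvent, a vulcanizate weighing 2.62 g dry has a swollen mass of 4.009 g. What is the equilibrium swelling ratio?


Q = W_swollen / W_dry
Q = 4.009 / 2.62
Q = 1.53

Q = 1.53


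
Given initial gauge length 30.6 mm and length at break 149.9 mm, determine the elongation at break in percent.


Elongation = (Lf - L0) / L0 * 100
= (149.9 - 30.6) / 30.6 * 100
= 119.3 / 30.6 * 100
= 389.9%

389.9%


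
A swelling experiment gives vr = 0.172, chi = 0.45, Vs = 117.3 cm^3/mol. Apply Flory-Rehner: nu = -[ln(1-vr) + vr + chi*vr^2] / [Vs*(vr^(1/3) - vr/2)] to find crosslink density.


ln(1 - vr) = ln(1 - 0.172) = -0.1887
Numerator = -((-0.1887) + 0.172 + 0.45 * 0.172^2) = 0.0034
Denominator = 117.3 * (0.172^(1/3) - 0.172/2) = 55.1462
nu = 0.0034 / 55.1462 = 6.2186e-05 mol/cm^3

6.2186e-05 mol/cm^3


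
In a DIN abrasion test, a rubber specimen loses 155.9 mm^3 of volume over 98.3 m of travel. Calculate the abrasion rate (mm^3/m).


Rate = volume_loss / distance
= 155.9 / 98.3
= 1.586 mm^3/m

1.586 mm^3/m


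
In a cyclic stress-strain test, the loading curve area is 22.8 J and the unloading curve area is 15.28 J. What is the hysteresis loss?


Hysteresis loss = loading - unloading
= 22.8 - 15.28
= 7.52 J

7.52 J


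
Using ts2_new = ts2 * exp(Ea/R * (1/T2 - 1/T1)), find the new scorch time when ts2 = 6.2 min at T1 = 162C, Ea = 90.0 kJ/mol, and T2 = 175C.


Convert temperatures: T1 = 162 + 273.15 = 435.15 K, T2 = 175 + 273.15 = 448.15 K
ts2_new = 6.2 * exp(90000 / 8.314 * (1/448.15 - 1/435.15))
1/T2 - 1/T1 = -6.6662e-05
ts2_new = 3.01 min

3.01 min


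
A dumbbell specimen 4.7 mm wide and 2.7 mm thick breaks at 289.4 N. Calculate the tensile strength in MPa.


Area = width * thickness = 4.7 * 2.7 = 12.69 mm^2
TS = force / area = 289.4 / 12.69 = 22.81 MPa

22.81 MPa


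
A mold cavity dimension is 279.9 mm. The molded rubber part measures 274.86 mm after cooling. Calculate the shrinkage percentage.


Shrinkage = (mold - part) / mold * 100
= (279.9 - 274.86) / 279.9 * 100
= 5.04 / 279.9 * 100
= 1.8%

1.8%


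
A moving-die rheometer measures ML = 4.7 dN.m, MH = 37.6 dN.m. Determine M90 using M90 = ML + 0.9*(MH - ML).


M90 = ML + 0.9 * (MH - ML)
M90 = 4.7 + 0.9 * (37.6 - 4.7)
M90 = 4.7 + 0.9 * 32.9
M90 = 34.31 dN.m

34.31 dN.m


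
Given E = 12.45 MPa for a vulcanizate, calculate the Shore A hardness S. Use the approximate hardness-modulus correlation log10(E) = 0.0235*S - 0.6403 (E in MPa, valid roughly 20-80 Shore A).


log10(E) = 0.0235*S - 0.6403  =>  S = (log10(E) + 0.6403) / 0.0235
log10(12.45) = 1.095169
S = (1.095169 + 0.6403) / 0.0235 = 1.735469 / 0.0235
S = 73.8

Shore A = 73.8


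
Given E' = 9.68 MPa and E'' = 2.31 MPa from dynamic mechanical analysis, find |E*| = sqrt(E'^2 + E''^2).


|E*| = sqrt(E'^2 + E''^2)
= sqrt(9.68^2 + 2.31^2)
= sqrt(93.7024 + 5.3361)
= 9.952 MPa

9.952 MPa


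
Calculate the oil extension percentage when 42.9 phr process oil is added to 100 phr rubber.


Oil % = oil / (100 + oil) * 100
= 42.9 / (100 + 42.9) * 100
= 42.9 / 142.9 * 100
= 30.02%

30.02%


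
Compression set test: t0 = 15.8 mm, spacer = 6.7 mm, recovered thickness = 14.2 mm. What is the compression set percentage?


CS = (t0 - recovered) / (t0 - ts) * 100
= (15.8 - 14.2) / (15.8 - 6.7) * 100
= 1.6 / 9.1 * 100
= 17.6%

17.6%


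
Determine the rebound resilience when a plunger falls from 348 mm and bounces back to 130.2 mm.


Resilience = h_rebound / h_drop * 100
= 130.2 / 348 * 100
= 37.4%

37.4%


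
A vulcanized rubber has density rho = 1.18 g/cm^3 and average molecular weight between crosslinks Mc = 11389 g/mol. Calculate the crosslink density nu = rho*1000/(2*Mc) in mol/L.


nu = rho * 1000 / (2 * Mc)
nu = 1.18 * 1000 / (2 * 11389)
nu = 1180.0 / 22778
nu = 0.0518 mol/L

0.0518 mol/L


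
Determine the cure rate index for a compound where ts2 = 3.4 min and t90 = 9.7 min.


CRI = 100 / (t90 - ts2)
= 100 / (9.7 - 3.4)
= 100 / 6.3
= 15.87 min^-1

15.87 min^-1


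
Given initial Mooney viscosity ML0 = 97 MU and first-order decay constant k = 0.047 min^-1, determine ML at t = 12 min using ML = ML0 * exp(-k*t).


ML = ML0 * exp(-k * t)
ML = 97 * exp(-0.047 * 12)
ML = 97 * 0.5689
ML = 55.19 MU

55.19 MU


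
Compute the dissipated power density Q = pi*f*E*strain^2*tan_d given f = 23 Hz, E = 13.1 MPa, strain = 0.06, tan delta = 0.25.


Q = pi * f * E * strain^2 * tan_d
= pi * 23 * 13.1 * 0.06^2 * 0.25
= pi * 23 * 13.1 * 0.0036 * 0.25
= 0.8519

Q = 0.8519


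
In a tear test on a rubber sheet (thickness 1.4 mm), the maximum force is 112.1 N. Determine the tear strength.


Tear strength = force / thickness
= 112.1 / 1.4
= 80.07 N/mm

80.07 N/mm


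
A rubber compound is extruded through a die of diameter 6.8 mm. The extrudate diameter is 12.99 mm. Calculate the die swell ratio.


Die swell ratio = D_extrudate / D_die
= 12.99 / 6.8
= 1.91

Die swell = 1.91


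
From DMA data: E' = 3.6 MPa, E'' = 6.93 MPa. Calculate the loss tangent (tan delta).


tan delta = E'' / E'
= 6.93 / 3.6
= 1.925

tan delta = 1.925


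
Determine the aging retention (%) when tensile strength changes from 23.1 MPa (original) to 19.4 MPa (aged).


Retention = aged / original * 100
= 19.4 / 23.1 * 100
= 84.0%

84.0%


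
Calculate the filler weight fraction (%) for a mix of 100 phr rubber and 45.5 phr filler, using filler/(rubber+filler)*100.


Filler % = filler / (rubber + filler) * 100
= 45.5 / (100 + 45.5) * 100
= 45.5 / 145.5 * 100
= 31.27%

31.27%


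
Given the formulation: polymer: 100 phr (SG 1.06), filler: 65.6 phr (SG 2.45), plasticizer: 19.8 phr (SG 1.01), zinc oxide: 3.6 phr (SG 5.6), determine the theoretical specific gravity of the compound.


Sum of weights = 189.0
Volume contributions:
  polymer: 100/1.06 = 94.3396
  filler: 65.6/2.45 = 26.7755
  plasticizer: 19.8/1.01 = 19.6040
  zinc oxide: 3.6/5.6 = 0.6429
Sum of volumes = 141.3620
SG = 189.0 / 141.3620 = 1.337

SG = 1.337


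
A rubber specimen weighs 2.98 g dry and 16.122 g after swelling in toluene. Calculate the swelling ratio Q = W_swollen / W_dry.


Q = W_swollen / W_dry
Q = 16.122 / 2.98
Q = 5.41

Q = 5.41


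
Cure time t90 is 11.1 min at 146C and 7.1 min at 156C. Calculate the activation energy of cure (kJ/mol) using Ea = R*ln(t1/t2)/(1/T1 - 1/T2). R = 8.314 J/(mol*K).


T1 = 419.15 K, T2 = 429.15 K
1/T1 - 1/T2 = 5.5593e-05
ln(t1/t2) = ln(11.1/7.1) = 0.4469
Ea = 8.314 * 0.4469 / 5.5593e-05 = 66826.8030 J/mol
Ea = 66.83 kJ/mol

66.83 kJ/mol


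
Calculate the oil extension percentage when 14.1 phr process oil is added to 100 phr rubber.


Oil % = oil / (100 + oil) * 100
= 14.1 / (100 + 14.1) * 100
= 14.1 / 114.1 * 100
= 12.36%

12.36%


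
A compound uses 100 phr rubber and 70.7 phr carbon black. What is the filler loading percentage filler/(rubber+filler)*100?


Filler % = filler / (rubber + filler) * 100
= 70.7 / (100 + 70.7) * 100
= 70.7 / 170.7 * 100
= 41.42%

41.42%


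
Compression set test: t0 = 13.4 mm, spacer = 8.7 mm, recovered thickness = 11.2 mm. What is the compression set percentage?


CS = (t0 - recovered) / (t0 - ts) * 100
= (13.4 - 11.2) / (13.4 - 8.7) * 100
= 2.2 / 4.7 * 100
= 46.8%

46.8%


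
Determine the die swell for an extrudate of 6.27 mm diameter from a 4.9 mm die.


Die swell ratio = D_extrudate / D_die
= 6.27 / 4.9
= 1.28

Die swell = 1.28


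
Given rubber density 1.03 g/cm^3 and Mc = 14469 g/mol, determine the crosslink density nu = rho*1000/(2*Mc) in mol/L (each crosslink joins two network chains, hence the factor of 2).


nu = rho * 1000 / (2 * Mc)
nu = 1.03 * 1000 / (2 * 14469)
nu = 1030.0 / 28938
nu = 0.0356 mol/L

0.0356 mol/L


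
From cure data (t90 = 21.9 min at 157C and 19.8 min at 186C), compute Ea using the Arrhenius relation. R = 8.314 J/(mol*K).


T1 = 430.15 K, T2 = 459.15 K
1/T1 - 1/T2 = 1.4683e-04
ln(t1/t2) = ln(21.9/19.8) = 0.1008
Ea = 8.314 * 0.1008 / 1.4683e-04 = 5707.7812 J/mol
Ea = 5.71 kJ/mol

5.71 kJ/mol


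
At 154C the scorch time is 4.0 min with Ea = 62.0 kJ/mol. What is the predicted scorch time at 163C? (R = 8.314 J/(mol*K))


Convert temperatures: T1 = 154 + 273.15 = 427.15 K, T2 = 163 + 273.15 = 436.15 K
ts2_new = 4.0 * exp(62000 / 8.314 * (1/436.15 - 1/427.15))
1/T2 - 1/T1 = -4.8309e-05
ts2_new = 2.79 min

2.79 min


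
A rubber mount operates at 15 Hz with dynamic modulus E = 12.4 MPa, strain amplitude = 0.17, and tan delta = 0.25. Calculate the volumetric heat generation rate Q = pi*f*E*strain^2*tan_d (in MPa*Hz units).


Q = pi * f * E * strain^2 * tan_d
= pi * 15 * 12.4 * 0.17^2 * 0.25
= pi * 15 * 12.4 * 0.0289 * 0.25
= 4.2218

Q = 4.2218


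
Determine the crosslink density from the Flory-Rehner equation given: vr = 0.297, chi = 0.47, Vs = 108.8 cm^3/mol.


ln(1 - vr) = ln(1 - 0.297) = -0.3524
Numerator = -((-0.3524) + 0.297 + 0.47 * 0.297^2) = 0.0139
Denominator = 108.8 * (0.297^(1/3) - 0.297/2) = 56.4339
nu = 0.0139 / 56.4339 = 2.4702e-04 mol/cm^3

2.4702e-04 mol/cm^3


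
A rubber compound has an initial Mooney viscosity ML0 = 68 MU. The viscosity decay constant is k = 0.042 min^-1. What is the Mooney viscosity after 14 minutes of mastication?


ML = ML0 * exp(-k * t)
ML = 68 * exp(-0.042 * 14)
ML = 68 * 0.5554
ML = 37.77 MU

37.77 MU


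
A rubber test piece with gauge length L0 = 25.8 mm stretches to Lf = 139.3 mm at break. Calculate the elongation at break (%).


Elongation = (Lf - L0) / L0 * 100
= (139.3 - 25.8) / 25.8 * 100
= 113.5 / 25.8 * 100
= 439.9%

439.9%


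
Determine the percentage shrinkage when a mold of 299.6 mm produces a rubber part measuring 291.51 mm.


Shrinkage = (mold - part) / mold * 100
= (299.6 - 291.51) / 299.6 * 100
= 8.09 / 299.6 * 100
= 2.7%

2.7%


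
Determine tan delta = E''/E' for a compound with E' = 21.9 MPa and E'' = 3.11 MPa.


tan delta = E'' / E'
= 3.11 / 21.9
= 0.142

tan delta = 0.142


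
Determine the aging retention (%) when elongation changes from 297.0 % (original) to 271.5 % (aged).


Retention = aged / original * 100
= 271.5 / 297.0 * 100
= 91.4%

91.4%


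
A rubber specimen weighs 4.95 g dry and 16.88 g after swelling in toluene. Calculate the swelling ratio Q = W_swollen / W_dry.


Q = W_swollen / W_dry
Q = 16.88 / 4.95
Q = 3.41

Q = 3.41


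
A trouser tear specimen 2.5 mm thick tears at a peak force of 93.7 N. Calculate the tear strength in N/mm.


Tear strength = force / thickness
= 93.7 / 2.5
= 37.48 N/mm

37.48 N/mm


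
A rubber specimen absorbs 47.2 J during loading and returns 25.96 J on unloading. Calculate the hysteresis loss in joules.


Hysteresis loss = loading - unloading
= 47.2 - 25.96
= 21.24 J

21.24 J


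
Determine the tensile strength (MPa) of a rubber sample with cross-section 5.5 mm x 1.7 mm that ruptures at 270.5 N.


Area = width * thickness = 5.5 * 1.7 = 9.35 mm^2
TS = force / area = 270.5 / 9.35 = 28.93 MPa

28.93 MPa


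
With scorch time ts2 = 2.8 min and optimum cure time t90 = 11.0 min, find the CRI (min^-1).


CRI = 100 / (t90 - ts2)
= 100 / (11.0 - 2.8)
= 100 / 8.2
= 12.2 min^-1

12.2 min^-1


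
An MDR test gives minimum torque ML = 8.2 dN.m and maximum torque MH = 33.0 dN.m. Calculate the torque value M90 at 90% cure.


M90 = ML + 0.9 * (MH - ML)
M90 = 8.2 + 0.9 * (33.0 - 8.2)
M90 = 8.2 + 0.9 * 24.8
M90 = 30.52 dN.m

30.52 dN.m


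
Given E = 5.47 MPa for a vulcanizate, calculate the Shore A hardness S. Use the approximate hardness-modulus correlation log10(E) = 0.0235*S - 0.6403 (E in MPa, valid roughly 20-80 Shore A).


log10(E) = 0.0235*S - 0.6403  =>  S = (log10(E) + 0.6403) / 0.0235
log10(5.47) = 0.737987
S = (0.737987 + 0.6403) / 0.0235 = 1.378287 / 0.0235
S = 58.7

Shore A = 58.7


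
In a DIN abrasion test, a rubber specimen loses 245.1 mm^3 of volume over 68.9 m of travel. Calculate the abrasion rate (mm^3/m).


Rate = volume_loss / distance
= 245.1 / 68.9
= 3.557 mm^3/m

3.557 mm^3/m


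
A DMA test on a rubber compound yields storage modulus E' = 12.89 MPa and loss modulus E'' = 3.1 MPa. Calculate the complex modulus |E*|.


|E*| = sqrt(E'^2 + E''^2)
= sqrt(12.89^2 + 3.1^2)
= sqrt(166.1521 + 9.6100)
= 13.258 MPa

13.258 MPa


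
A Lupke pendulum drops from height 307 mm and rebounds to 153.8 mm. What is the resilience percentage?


Resilience = h_rebound / h_drop * 100
= 153.8 / 307 * 100
= 50.1%

50.1%


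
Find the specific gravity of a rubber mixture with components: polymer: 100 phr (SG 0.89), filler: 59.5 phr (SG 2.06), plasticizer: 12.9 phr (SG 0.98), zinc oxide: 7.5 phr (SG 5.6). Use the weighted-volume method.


Sum of weights = 179.9
Volume contributions:
  polymer: 100/0.89 = 112.3596
  filler: 59.5/2.06 = 28.8835
  plasticizer: 12.9/0.98 = 13.1633
  zinc oxide: 7.5/5.6 = 1.3393
Sum of volumes = 155.7456
SG = 179.9 / 155.7456 = 1.155

SG = 1.155


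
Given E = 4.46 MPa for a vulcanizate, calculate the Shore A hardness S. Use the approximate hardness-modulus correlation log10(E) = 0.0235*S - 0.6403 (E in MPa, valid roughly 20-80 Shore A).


log10(E) = 0.0235*S - 0.6403  =>  S = (log10(E) + 0.6403) / 0.0235
log10(4.46) = 0.649335
S = (0.649335 + 0.6403) / 0.0235 = 1.289635 / 0.0235
S = 54.9

Shore A = 54.9


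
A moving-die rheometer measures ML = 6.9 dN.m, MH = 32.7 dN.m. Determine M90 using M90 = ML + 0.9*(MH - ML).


M90 = ML + 0.9 * (MH - ML)
M90 = 6.9 + 0.9 * (32.7 - 6.9)
M90 = 6.9 + 0.9 * 25.8
M90 = 30.12 dN.m

30.12 dN.m


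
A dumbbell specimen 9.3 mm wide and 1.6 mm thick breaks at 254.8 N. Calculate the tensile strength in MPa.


Area = width * thickness = 9.3 * 1.6 = 14.88 mm^2
TS = force / area = 254.8 / 14.88 = 17.12 MPa

17.12 MPa


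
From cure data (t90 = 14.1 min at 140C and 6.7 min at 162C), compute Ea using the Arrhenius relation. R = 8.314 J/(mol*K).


T1 = 413.15 K, T2 = 435.15 K
1/T1 - 1/T2 = 1.2237e-04
ln(t1/t2) = ln(14.1/6.7) = 0.7441
Ea = 8.314 * 0.7441 / 1.2237e-04 = 50552.9247 J/mol
Ea = 50.55 kJ/mol

50.55 kJ/mol


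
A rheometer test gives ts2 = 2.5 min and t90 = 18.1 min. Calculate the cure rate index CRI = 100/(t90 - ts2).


CRI = 100 / (t90 - ts2)
= 100 / (18.1 - 2.5)
= 100 / 15.6
= 6.41 min^-1

6.41 min^-1


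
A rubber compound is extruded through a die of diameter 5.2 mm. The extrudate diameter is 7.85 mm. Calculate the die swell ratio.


Die swell ratio = D_extrudate / D_die
= 7.85 / 5.2
= 1.51

Die swell = 1.51


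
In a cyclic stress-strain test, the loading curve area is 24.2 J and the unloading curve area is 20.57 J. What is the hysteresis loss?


Hysteresis loss = loading - unloading
= 24.2 - 20.57
= 3.63 J

3.63 J


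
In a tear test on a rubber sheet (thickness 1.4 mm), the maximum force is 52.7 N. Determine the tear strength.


Tear strength = force / thickness
= 52.7 / 1.4
= 37.64 N/mm

37.64 N/mm


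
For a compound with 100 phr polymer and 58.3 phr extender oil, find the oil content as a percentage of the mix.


Oil % = oil / (100 + oil) * 100
= 58.3 / (100 + 58.3) * 100
= 58.3 / 158.3 * 100
= 36.83%

36.83%


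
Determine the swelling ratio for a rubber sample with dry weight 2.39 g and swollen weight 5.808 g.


Q = W_swollen / W_dry
Q = 5.808 / 2.39
Q = 2.43

Q = 2.43


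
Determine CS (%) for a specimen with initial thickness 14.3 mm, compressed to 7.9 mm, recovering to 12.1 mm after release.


CS = (t0 - recovered) / (t0 - ts) * 100
= (14.3 - 12.1) / (14.3 - 7.9) * 100
= 2.2 / 6.4 * 100
= 34.4%

34.4%


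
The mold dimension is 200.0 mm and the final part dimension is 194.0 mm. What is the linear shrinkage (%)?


Shrinkage = (mold - part) / mold * 100
= (200.0 - 194.0) / 200.0 * 100
= 6.0 / 200.0 * 100
= 3.0%

3.0%


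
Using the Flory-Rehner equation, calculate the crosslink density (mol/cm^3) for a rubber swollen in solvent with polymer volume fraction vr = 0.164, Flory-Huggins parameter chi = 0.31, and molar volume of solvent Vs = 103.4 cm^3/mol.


ln(1 - vr) = ln(1 - 0.164) = -0.1791
Numerator = -((-0.1791) + 0.164 + 0.31 * 0.164^2) = 0.0068
Denominator = 103.4 * (0.164^(1/3) - 0.164/2) = 48.1193
nu = 0.0068 / 48.1193 = 1.4108e-04 mol/cm^3

1.4108e-04 mol/cm^3


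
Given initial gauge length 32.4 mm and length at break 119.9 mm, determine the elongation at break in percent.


Elongation = (Lf - L0) / L0 * 100
= (119.9 - 32.4) / 32.4 * 100
= 87.5 / 32.4 * 100
= 270.1%

270.1%


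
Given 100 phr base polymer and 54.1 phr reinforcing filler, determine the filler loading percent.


Filler % = filler / (rubber + filler) * 100
= 54.1 / (100 + 54.1) * 100
= 54.1 / 154.1 * 100
= 35.11%

35.11%


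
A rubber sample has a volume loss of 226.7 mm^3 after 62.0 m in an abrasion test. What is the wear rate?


Rate = volume_loss / distance
= 226.7 / 62.0
= 3.656 mm^3/m

3.656 mm^3/m


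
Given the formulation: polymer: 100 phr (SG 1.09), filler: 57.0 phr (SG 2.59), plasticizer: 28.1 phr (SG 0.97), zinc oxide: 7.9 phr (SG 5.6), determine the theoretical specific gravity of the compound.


Sum of weights = 193.0
Volume contributions:
  polymer: 100/1.09 = 91.7431
  filler: 57.0/2.59 = 22.0077
  plasticizer: 28.1/0.97 = 28.9691
  zinc oxide: 7.9/5.6 = 1.4107
Sum of volumes = 144.1306
SG = 193.0 / 144.1306 = 1.339

SG = 1.339


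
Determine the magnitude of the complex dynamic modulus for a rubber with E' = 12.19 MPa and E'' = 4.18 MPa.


|E*| = sqrt(E'^2 + E''^2)
= sqrt(12.19^2 + 4.18^2)
= sqrt(148.5961 + 17.4724)
= 12.887 MPa

12.887 MPa


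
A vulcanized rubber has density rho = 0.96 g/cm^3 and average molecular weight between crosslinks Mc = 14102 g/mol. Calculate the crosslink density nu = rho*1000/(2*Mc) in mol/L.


nu = rho * 1000 / (2 * Mc)
nu = 0.96 * 1000 / (2 * 14102)
nu = 960.0 / 28204
nu = 0.0340 mol/L

0.0340 mol/L


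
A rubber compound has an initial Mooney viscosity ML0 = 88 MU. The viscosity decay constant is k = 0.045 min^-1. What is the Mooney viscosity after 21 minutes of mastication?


ML = ML0 * exp(-k * t)
ML = 88 * exp(-0.045 * 21)
ML = 88 * 0.3887
ML = 34.2 MU

34.2 MU


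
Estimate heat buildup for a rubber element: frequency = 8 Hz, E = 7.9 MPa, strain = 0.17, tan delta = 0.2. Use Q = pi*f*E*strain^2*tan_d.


Q = pi * f * E * strain^2 * tan_d
= pi * 8 * 7.9 * 0.17^2 * 0.2
= pi * 8 * 7.9 * 0.0289 * 0.2
= 1.1476

Q = 1.1476


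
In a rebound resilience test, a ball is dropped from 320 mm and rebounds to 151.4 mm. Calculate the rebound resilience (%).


Resilience = h_rebound / h_drop * 100
= 151.4 / 320 * 100
= 47.3%

47.3%


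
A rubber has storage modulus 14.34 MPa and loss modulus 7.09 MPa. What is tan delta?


tan delta = E'' / E'
= 7.09 / 14.34
= 0.4944

tan delta = 0.4944


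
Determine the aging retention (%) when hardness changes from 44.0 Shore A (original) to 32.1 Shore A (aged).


Retention = aged / original * 100
= 32.1 / 44.0 * 100
= 73.0%

73.0%


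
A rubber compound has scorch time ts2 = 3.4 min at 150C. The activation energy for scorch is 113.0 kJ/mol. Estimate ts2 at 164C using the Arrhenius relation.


Convert temperatures: T1 = 150 + 273.15 = 423.15 K, T2 = 164 + 273.15 = 437.15 K
ts2_new = 3.4 * exp(113000 / 8.314 * (1/437.15 - 1/423.15))
1/T2 - 1/T1 = -7.5684e-05
ts2_new = 1.22 min

1.22 min


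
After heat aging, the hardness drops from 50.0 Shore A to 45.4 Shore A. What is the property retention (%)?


Retention = aged / original * 100
= 45.4 / 50.0 * 100
= 90.8%

90.8%


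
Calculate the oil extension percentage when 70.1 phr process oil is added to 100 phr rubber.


Oil % = oil / (100 + oil) * 100
= 70.1 / (100 + 70.1) * 100
= 70.1 / 170.1 * 100
= 41.21%

41.21%


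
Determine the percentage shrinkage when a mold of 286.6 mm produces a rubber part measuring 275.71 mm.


Shrinkage = (mold - part) / mold * 100
= (286.6 - 275.71) / 286.6 * 100
= 10.89 / 286.6 * 100
= 3.8%

3.8%


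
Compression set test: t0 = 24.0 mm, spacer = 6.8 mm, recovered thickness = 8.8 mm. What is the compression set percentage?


CS = (t0 - recovered) / (t0 - ts) * 100
= (24.0 - 8.8) / (24.0 - 6.8) * 100
= 15.2 / 17.2 * 100
= 88.4%

88.4%


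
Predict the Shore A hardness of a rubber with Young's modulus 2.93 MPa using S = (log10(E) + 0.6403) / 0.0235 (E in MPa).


log10(E) = 0.0235*S - 0.6403  =>  S = (log10(E) + 0.6403) / 0.0235
log10(2.93) = 0.466868
S = (0.466868 + 0.6403) / 0.0235 = 1.107168 / 0.0235
S = 47.1

Shore A = 47.1


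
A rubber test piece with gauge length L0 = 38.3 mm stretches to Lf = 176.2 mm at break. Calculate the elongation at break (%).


Elongation = (Lf - L0) / L0 * 100
= (176.2 - 38.3) / 38.3 * 100
= 137.9 / 38.3 * 100
= 360.1%

360.1%


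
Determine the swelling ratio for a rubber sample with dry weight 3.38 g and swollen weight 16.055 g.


Q = W_swollen / W_dry
Q = 16.055 / 3.38
Q = 4.75

Q = 4.75


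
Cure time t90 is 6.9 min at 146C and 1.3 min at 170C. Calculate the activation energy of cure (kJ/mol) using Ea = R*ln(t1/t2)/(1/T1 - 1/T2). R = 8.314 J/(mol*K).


T1 = 419.15 K, T2 = 443.15 K
1/T1 - 1/T2 = 1.2921e-04
ln(t1/t2) = ln(6.9/1.3) = 1.6692
Ea = 8.314 * 1.6692 / 1.2921e-04 = 107402.9547 J/mol
Ea = 107.4 kJ/mol

107.4 kJ/mol


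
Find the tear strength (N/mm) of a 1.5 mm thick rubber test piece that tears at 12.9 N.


Tear strength = force / thickness
= 12.9 / 1.5
= 8.6 N/mm

8.6 N/mm


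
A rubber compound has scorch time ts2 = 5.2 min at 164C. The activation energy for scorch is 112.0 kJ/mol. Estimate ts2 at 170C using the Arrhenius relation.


Convert temperatures: T1 = 164 + 273.15 = 437.15 K, T2 = 170 + 273.15 = 443.15 K
ts2_new = 5.2 * exp(112000 / 8.314 * (1/443.15 - 1/437.15))
1/T2 - 1/T1 = -3.0972e-05
ts2_new = 3.43 min

3.43 min


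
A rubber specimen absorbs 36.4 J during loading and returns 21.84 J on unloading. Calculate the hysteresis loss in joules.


Hysteresis loss = loading - unloading
= 36.4 - 21.84
= 14.56 J

14.56 J


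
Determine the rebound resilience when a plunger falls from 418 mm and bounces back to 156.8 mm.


Resilience = h_rebound / h_drop * 100
= 156.8 / 418 * 100
= 37.5%

37.5%


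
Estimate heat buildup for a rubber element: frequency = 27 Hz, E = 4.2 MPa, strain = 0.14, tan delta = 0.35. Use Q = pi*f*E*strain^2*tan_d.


Q = pi * f * E * strain^2 * tan_d
= pi * 27 * 4.2 * 0.14^2 * 0.35
= pi * 27 * 4.2 * 0.0196 * 0.35
= 2.4439

Q = 2.4439


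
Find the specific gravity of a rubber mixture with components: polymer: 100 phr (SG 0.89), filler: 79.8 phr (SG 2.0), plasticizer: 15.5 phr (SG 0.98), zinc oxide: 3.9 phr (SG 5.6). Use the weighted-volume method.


Sum of weights = 199.2
Volume contributions:
  polymer: 100/0.89 = 112.3596
  filler: 79.8/2.0 = 39.9000
  plasticizer: 15.5/0.98 = 15.8163
  zinc oxide: 3.9/5.6 = 0.6964
Sum of volumes = 168.7723
SG = 199.2 / 168.7723 = 1.18

SG = 1.18


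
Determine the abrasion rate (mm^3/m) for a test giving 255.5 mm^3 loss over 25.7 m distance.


Rate = volume_loss / distance
= 255.5 / 25.7
= 9.942 mm^3/m

9.942 mm^3/m


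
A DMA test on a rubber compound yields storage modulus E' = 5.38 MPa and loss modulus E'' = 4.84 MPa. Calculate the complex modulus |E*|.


|E*| = sqrt(E'^2 + E''^2)
= sqrt(5.38^2 + 4.84^2)
= sqrt(28.9444 + 23.4256)
= 7.237 MPa

7.237 MPa


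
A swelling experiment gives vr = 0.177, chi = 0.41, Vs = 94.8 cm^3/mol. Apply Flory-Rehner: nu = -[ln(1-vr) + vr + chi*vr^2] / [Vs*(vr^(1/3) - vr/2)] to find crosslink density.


ln(1 - vr) = ln(1 - 0.177) = -0.1948
Numerator = -((-0.1948) + 0.177 + 0.41 * 0.177^2) = 0.0050
Denominator = 94.8 * (0.177^(1/3) - 0.177/2) = 44.8373
nu = 0.0050 / 44.8373 = 1.1049e-04 mol/cm^3

1.1049e-04 mol/cm^3


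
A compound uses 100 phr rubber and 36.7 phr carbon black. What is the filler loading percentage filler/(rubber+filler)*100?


Filler % = filler / (rubber + filler) * 100
= 36.7 / (100 + 36.7) * 100
= 36.7 / 136.7 * 100
= 26.85%

26.85%


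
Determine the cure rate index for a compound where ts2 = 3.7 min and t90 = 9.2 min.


CRI = 100 / (t90 - ts2)
= 100 / (9.2 - 3.7)
= 100 / 5.5
= 18.18 min^-1

18.18 min^-1


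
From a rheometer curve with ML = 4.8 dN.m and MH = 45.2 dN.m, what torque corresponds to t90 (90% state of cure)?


M90 = ML + 0.9 * (MH - ML)
M90 = 4.8 + 0.9 * (45.2 - 4.8)
M90 = 4.8 + 0.9 * 40.4
M90 = 41.16 dN.m

41.16 dN.m


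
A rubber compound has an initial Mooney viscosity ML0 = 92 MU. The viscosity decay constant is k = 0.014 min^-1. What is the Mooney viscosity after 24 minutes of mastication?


ML = ML0 * exp(-k * t)
ML = 92 * exp(-0.014 * 24)
ML = 92 * 0.7146
ML = 65.75 MU

65.75 MU


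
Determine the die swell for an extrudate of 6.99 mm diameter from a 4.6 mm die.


Die swell ratio = D_extrudate / D_die
= 6.99 / 4.6
= 1.52

Die swell = 1.52


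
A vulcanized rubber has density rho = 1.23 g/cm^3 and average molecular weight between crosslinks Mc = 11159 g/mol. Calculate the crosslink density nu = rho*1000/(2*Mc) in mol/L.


nu = rho * 1000 / (2 * Mc)
nu = 1.23 * 1000 / (2 * 11159)
nu = 1230.0 / 22318
nu = 0.0551 mol/L

0.0551 mol/L


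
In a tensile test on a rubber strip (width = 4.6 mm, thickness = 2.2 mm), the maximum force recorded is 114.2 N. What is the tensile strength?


Area = width * thickness = 4.6 * 2.2 = 10.12 mm^2
TS = force / area = 114.2 / 10.12 = 11.28 MPa

11.28 MPa


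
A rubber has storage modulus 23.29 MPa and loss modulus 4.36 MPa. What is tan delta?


tan delta = E'' / E'
= 4.36 / 23.29
= 0.1872

tan delta = 0.1872


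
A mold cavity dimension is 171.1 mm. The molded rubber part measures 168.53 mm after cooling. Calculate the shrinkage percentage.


Shrinkage = (mold - part) / mold * 100
= (171.1 - 168.53) / 171.1 * 100
= 2.57 / 171.1 * 100
= 1.5%

1.5%


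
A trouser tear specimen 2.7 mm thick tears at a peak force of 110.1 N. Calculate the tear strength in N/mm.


Tear strength = force / thickness
= 110.1 / 2.7
= 40.78 N/mm

40.78 N/mm


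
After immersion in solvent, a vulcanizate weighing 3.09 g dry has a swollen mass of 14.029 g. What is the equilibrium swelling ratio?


Q = W_swollen / W_dry
Q = 14.029 / 3.09
Q = 4.54

Q = 4.54


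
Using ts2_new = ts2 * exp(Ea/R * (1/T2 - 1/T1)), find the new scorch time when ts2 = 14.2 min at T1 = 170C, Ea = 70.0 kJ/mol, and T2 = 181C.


Convert temperatures: T1 = 170 + 273.15 = 443.15 K, T2 = 181 + 273.15 = 454.15 K
ts2_new = 14.2 * exp(70000 / 8.314 * (1/454.15 - 1/443.15))
1/T2 - 1/T1 = -5.4657e-05
ts2_new = 8.96 min

8.96 min


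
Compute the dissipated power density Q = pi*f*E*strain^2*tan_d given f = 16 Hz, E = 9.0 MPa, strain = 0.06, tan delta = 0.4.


Q = pi * f * E * strain^2 * tan_d
= pi * 16 * 9.0 * 0.06^2 * 0.4
= pi * 16 * 9.0 * 0.0036 * 0.4
= 0.6514

Q = 0.6514


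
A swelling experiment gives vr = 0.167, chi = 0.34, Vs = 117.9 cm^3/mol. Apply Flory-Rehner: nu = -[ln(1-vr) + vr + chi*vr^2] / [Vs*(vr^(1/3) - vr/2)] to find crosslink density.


ln(1 - vr) = ln(1 - 0.167) = -0.1827
Numerator = -((-0.1827) + 0.167 + 0.34 * 0.167^2) = 0.0062
Denominator = 117.9 * (0.167^(1/3) - 0.167/2) = 55.0814
nu = 0.0062 / 55.0814 = 1.1328e-04 mol/cm^3

1.1328e-04 mol/cm^3


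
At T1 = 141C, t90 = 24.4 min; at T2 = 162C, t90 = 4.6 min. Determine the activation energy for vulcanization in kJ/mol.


T1 = 414.15 K, T2 = 435.15 K
1/T1 - 1/T2 = 1.1653e-04
ln(t1/t2) = ln(24.4/4.6) = 1.6685
Ea = 8.314 * 1.6685 / 1.1653e-04 = 119047.5805 J/mol
Ea = 119.05 kJ/mol

119.05 kJ/mol


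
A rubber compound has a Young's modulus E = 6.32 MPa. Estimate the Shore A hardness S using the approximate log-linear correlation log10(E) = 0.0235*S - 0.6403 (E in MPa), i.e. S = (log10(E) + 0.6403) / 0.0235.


log10(E) = 0.0235*S - 0.6403  =>  S = (log10(E) + 0.6403) / 0.0235
log10(6.32) = 0.800717
S = (0.800717 + 0.6403) / 0.0235 = 1.441017 / 0.0235
S = 61.3

Shore A = 61.3


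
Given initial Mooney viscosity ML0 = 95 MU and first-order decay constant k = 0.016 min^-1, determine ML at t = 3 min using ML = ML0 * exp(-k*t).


ML = ML0 * exp(-k * t)
ML = 95 * exp(-0.016 * 3)
ML = 95 * 0.9531
ML = 90.55 MU

90.55 MU


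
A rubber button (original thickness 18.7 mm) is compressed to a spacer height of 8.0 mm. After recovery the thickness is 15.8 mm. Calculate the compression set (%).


CS = (t0 - recovered) / (t0 - ts) * 100
= (18.7 - 15.8) / (18.7 - 8.0) * 100
= 2.9 / 10.7 * 100
= 27.1%

27.1%


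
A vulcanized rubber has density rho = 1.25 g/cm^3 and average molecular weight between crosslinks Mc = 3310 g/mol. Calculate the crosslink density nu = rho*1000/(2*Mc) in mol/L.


nu = rho * 1000 / (2 * Mc)
nu = 1.25 * 1000 / (2 * 3310)
nu = 1250.0 / 6620
nu = 0.1888 mol/L

0.1888 mol/L


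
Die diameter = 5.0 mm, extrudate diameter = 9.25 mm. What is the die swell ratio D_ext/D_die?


Die swell ratio = D_extrudate / D_die
= 9.25 / 5.0
= 1.85

Die swell = 1.85


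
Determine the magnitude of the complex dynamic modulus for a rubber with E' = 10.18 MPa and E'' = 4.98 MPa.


|E*| = sqrt(E'^2 + E''^2)
= sqrt(10.18^2 + 4.98^2)
= sqrt(103.6324 + 24.8004)
= 11.333 MPa

11.333 MPa


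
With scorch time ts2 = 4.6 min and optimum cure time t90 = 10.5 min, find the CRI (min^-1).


CRI = 100 / (t90 - ts2)
= 100 / (10.5 - 4.6)
= 100 / 5.9
= 16.95 min^-1

16.95 min^-1


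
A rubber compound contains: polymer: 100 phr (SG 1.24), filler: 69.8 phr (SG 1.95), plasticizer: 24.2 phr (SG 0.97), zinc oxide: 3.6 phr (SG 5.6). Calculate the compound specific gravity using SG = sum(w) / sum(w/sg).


Sum of weights = 197.6
Volume contributions:
  polymer: 100/1.24 = 80.6452
  filler: 69.8/1.95 = 35.7949
  plasticizer: 24.2/0.97 = 24.9485
  zinc oxide: 3.6/5.6 = 0.6429
Sum of volumes = 142.0313
SG = 197.6 / 142.0313 = 1.391

SG = 1.391


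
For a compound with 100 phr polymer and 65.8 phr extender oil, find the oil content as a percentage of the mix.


Oil % = oil / (100 + oil) * 100
= 65.8 / (100 + 65.8) * 100
= 65.8 / 165.8 * 100
= 39.69%

39.69%


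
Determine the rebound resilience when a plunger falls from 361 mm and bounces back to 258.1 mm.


Resilience = h_rebound / h_drop * 100
= 258.1 / 361 * 100
= 71.5%

71.5%


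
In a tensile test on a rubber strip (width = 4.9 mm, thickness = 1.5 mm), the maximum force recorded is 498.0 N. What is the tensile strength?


Area = width * thickness = 4.9 * 1.5 = 7.35 mm^2
TS = force / area = 498.0 / 7.35 = 67.76 MPa

67.76 MPa


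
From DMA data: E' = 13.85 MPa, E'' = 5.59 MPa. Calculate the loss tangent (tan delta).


tan delta = E'' / E'
= 5.59 / 13.85
= 0.4036

tan delta = 0.4036


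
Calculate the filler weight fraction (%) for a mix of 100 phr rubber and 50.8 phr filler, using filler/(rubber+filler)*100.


Filler % = filler / (rubber + filler) * 100
= 50.8 / (100 + 50.8) * 100
= 50.8 / 150.8 * 100
= 33.69%

33.69%


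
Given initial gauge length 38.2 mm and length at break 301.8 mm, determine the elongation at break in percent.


Elongation = (Lf - L0) / L0 * 100
= (301.8 - 38.2) / 38.2 * 100
= 263.6 / 38.2 * 100
= 690.1%

690.1%


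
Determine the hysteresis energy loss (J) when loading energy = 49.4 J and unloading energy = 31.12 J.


Hysteresis loss = loading - unloading
= 49.4 - 31.12
= 18.28 J

18.28 J


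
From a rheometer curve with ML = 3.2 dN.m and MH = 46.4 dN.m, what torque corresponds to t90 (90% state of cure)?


M90 = ML + 0.9 * (MH - ML)
M90 = 3.2 + 0.9 * (46.4 - 3.2)
M90 = 3.2 + 0.9 * 43.2
M90 = 42.08 dN.m

42.08 dN.m


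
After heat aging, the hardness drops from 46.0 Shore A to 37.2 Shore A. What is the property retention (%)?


Retention = aged / original * 100
= 37.2 / 46.0 * 100
= 80.9%

80.9%


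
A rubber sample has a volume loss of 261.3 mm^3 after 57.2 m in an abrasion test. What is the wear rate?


Rate = volume_loss / distance
= 261.3 / 57.2
= 4.568 mm^3/m

4.568 mm^3/m


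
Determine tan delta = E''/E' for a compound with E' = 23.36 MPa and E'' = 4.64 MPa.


tan delta = E'' / E'
= 4.64 / 23.36
= 0.1986

tan delta = 0.1986


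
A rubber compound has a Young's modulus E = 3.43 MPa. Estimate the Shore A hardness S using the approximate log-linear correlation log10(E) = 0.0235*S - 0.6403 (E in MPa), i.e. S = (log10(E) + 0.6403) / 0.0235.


log10(E) = 0.0235*S - 0.6403  =>  S = (log10(E) + 0.6403) / 0.0235
log10(3.43) = 0.535294
S = (0.535294 + 0.6403) / 0.0235 = 1.175594 / 0.0235
S = 50.0

Shore A = 50.0


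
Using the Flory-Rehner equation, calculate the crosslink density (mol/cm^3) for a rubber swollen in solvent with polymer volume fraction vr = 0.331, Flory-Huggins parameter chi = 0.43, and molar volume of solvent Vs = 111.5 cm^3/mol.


ln(1 - vr) = ln(1 - 0.331) = -0.4020
Numerator = -((-0.4020) + 0.331 + 0.43 * 0.331^2) = 0.0239
Denominator = 111.5 * (0.331^(1/3) - 0.331/2) = 58.6757
nu = 0.0239 / 58.6757 = 4.0664e-04 mol/cm^3

4.0664e-04 mol/cm^3


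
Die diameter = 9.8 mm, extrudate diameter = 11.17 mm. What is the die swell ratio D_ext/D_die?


Die swell ratio = D_extrudate / D_die
= 11.17 / 9.8
= 1.14

Die swell = 1.14


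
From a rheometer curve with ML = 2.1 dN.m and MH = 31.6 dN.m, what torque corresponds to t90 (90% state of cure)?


M90 = ML + 0.9 * (MH - ML)
M90 = 2.1 + 0.9 * (31.6 - 2.1)
M90 = 2.1 + 0.9 * 29.5
M90 = 28.65 dN.m

28.65 dN.m


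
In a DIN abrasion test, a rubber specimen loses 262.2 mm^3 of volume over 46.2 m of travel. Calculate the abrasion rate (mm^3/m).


Rate = volume_loss / distance
= 262.2 / 46.2
= 5.675 mm^3/m

5.675 mm^3/m


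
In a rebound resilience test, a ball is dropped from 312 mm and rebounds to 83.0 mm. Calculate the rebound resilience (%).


Resilience = h_rebound / h_drop * 100
= 83.0 / 312 * 100
= 26.6%

26.6%


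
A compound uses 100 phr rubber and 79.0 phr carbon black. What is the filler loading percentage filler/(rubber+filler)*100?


Filler % = filler / (rubber + filler) * 100
= 79.0 / (100 + 79.0) * 100
= 79.0 / 179.0 * 100
= 44.13%

44.13%
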